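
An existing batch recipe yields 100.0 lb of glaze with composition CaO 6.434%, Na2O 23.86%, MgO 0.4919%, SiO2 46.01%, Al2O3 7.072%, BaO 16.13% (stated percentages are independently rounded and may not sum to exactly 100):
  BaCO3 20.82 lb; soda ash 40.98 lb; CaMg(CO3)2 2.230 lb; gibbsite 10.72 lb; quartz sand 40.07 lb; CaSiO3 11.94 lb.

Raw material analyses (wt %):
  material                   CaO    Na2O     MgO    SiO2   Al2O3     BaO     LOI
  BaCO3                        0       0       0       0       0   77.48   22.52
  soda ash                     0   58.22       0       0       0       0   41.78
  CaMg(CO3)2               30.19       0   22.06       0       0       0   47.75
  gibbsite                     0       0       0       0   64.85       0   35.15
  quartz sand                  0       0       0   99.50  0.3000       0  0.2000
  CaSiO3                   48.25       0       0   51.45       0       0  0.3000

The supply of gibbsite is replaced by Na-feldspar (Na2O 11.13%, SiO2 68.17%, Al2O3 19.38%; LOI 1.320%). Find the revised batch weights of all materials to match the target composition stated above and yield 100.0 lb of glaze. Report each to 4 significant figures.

Revised batch per 100.0 lb glaze:
  BaCO3: 20.82 lb
  soda ash: 34.05 lb
  CaMg(CO3)2: 2.230 lb
  Na-feldspar: 36.26 lb
  quartz sand: 15.23 lb
  CaSiO3: 11.94 lb
Total batch = 120.5 lb; LOI loss = 20.52 lb

Working values appear with 4-significant-digit rounding at each printed step — the whole derivation carries full float precision end to end. Every reported value is rounded just once — derived quantities (ignition loss, six oxide percentages, the yield, net glass mass, the totals) are computed using the weight values for 100.0 lb of glass at exact precision, as they appear in either problem or answer.
The oxide mass targets at 100.0 lb glaze:
  CaO: 6.434% × 100.0 = 6.434 lb
  Na2O: 23.86% × 100.0 = 23.86 lb
  MgO: 0.4919% × 100.0 = 0.4919 lb
  SiO2: 46.01% × 100.0 = 46.01 lb
  Al2O3: 7.072% × 100.0 = 7.072 lb
  BaO: 16.13% × 100.0 = 16.13 lb
Oxide-by-oxide audit per the reported batch figures, versus the basis set out (target by target, the sums agree up to rounding of the answer):
  CaO: 2.230·0.3019 + 11.94·0.4825 = 6.434 lb (target 6.434 lb)
  Na2O: 34.05·0.5822 + 36.26·0.1113 = 23.86 lb (target 23.86 lb)
  MgO: 2.230·0.2206 = 0.4919 lb (target 0.4919 lb)
  SiO2: 36.26·0.6817 + 15.23·0.9950 + 11.94·0.5145 = 46.02 lb (target 46.01 lb)
  Al2O3: 36.26·0.1938 + 15.23·0.003000 = 7.073 lb (target 7.072 lb)
  BaO: 20.82·0.7748 = 16.13 lb (target 16.13 lb)
Consistency of the glass mass: Σ batch − LOI loss = 100.0 lb (oxide target masses add up to 100.0 lb; versus the stated basis of 100.0 lb — a pure rounding effect).
Batch total: Σ batch = 120.5 lb; the LOI term Σ batch·LOI equals 20.52 lb; yield = glass ÷ total batch = 82.97%.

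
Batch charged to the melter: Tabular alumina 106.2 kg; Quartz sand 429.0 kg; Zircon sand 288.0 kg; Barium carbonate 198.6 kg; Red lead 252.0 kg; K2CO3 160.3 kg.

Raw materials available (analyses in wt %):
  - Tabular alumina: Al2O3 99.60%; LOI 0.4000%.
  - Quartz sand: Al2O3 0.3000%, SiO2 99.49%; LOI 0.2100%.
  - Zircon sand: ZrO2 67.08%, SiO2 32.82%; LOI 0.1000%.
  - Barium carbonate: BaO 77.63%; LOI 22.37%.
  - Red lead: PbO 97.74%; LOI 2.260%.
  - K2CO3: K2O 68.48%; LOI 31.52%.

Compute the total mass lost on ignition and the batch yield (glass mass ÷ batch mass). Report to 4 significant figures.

The whole derivation maintains full float precision from first step to last — in-progress results are displayed, with 4-significant-figure rounding, between the steps. Every reported result takes exactly one rounding — the derived quantities are carried starting from the weights per 1332 kg of glass in exact precision (yield, glass mass, ignition loss, totals, six oxide percentages), as quoted within the problem or answer text.
Per-material ignition loss:
  Tabular alumina: 106.2 × 0.004000 = 0.4248 kg
  Quartz sand: 429.0 × 0.002100 = 0.9009 kg
  Zircon sand: 288.0 × 0.001000 = 0.2880 kg
  Barium carbonate: 198.6 × 0.2237 = 44.43 kg
  Red lead: 252.0 × 0.02260 = 5.695 kg
  K2CO3: 160.3 × 0.3152 = 50.53 kg
Total LOI = 102.3 kg
Glass = batch − LOI = 1434 − 102.3 = 1332 kg

LOI loss = 102.3 kg; glass = 1332 kg; yield = 92.87%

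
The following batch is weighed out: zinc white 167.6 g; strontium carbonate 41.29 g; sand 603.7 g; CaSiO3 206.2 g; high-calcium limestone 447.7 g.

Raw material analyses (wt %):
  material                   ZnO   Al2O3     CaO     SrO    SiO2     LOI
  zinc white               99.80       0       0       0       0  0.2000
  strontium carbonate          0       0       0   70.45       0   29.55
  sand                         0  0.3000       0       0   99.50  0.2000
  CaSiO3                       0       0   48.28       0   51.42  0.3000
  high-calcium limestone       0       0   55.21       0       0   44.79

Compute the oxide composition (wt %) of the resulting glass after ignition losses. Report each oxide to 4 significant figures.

The whole derivation keeps full precision in every operation. Mid-chain values are displayed rounded to 4 significant figures at each printed step; exactly one rounding lands on each reported number; the derived quantities, including the five compositions, net glass mass, yield, LOI, totals, are computed from the weighed amounts per 1252 g of glass in full precision precisely as stated by either problem or answer.
Per-oxide mass from batch:
  ZnO: 167.6·0.9980 = 167.3 g
  Al2O3: 603.7·0.003000 = 1.811 g
  CaO: 206.2·0.4828 + 447.7·0.5521 = 346.7 g
  SrO: 41.29·0.7045 = 29.09 g
  SiO2: 603.7·0.9950 + 206.2·0.5142 = 706.7 g
LOI: 167.6·0.002000 + 41.29·0.2955 + 603.7·0.002000 + 206.2·0.003000 + 447.7·0.4479 = 214.9 g
Resulting glass, batch − LOI: 1466 − 214.9 = 1252 g (equal to the oxide-mass sum)
percent by weight: oxide/glass ×100

Glass mass = 1252 g (batch 1466 − LOI 214.9).
Composition: ZnO 13.36%, Al2O3 0.1447%, CaO 27.70%, SrO 2.324%, SiO2 56.46%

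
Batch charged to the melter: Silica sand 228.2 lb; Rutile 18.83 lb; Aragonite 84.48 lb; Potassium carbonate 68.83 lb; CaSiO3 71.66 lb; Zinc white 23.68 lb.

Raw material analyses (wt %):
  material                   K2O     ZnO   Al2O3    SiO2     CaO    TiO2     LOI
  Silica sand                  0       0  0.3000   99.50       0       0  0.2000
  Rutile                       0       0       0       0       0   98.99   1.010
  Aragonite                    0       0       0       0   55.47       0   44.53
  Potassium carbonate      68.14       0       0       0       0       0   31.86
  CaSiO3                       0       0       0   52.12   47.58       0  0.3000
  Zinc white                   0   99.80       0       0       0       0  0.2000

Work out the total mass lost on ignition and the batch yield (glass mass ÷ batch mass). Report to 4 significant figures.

Every computation keeps full float precision in every operation — values along the way are shown (rounded to four significant digits) at each printed step — every reported result receives exactly one rounding — the derived quantities are recomputed using the weight values per 435.2 lb of glass in full float precision (glass mass, the yield, six oxide percentages, the totals, ignition loss), exactly as shown in the question or the answer.
LOI of each material in turn:
  Silica sand: 228.2 × 0.002000 = 0.4564 lb
  Rutile: 18.83 × 0.01010 = 0.1902 lb
  Aragonite: 84.48 × 0.4453 = 37.62 lb
  Potassium carbonate: 68.83 × 0.3186 = 21.93 lb
  CaSiO3: 71.66 × 0.003000 = 0.2150 lb
  Zinc white: 23.68 × 0.002000 = 0.04736 lb
Total LOI = 60.46 lb
Glass = batch − LOI = 495.7 − 60.46 = 435.2 lb

LOI loss = 60.46 lb; glass = 435.2 lb; yield = 87.80%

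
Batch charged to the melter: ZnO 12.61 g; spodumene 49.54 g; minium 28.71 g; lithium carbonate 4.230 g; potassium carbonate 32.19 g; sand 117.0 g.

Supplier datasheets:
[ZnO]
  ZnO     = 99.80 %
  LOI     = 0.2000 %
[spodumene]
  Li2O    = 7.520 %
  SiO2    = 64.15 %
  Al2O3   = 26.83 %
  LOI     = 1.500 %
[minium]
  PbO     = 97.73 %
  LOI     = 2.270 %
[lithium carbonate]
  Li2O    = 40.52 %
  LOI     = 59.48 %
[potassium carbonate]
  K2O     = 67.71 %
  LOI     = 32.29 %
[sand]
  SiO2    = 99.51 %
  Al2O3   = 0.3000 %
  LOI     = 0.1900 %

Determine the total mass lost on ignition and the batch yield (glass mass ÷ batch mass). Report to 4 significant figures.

LOI loss = 14.55 g; glass = 229.7 g; yield = 94.04%

All arithmetic keeps full precision at every stage — the intermediate values appear, with 4-significant-digit rounding, alongside each step; every reported result takes a single rounding. Derived quantities, which include yield, totals, the six compositions, glass mass, LOI, are computed at exact precision, as given in problem or answer, using the weight values at 229.7 g of glass.
Per-material ignition loss:
  ZnO: 12.61 × 0.002000 = 0.02522 g
  spodumene: 49.54 × 0.01500 = 0.7431 g
  minium: 28.71 × 0.02270 = 0.6517 g
  lithium carbonate: 4.230 × 0.5948 = 2.516 g
  potassium carbonate: 32.19 × 0.3229 = 10.39 g
  sand: 117.0 × 0.001900 = 0.2223 g
Total LOI = 14.55 g
Glass = batch − LOI = 244.3 − 14.55 = 229.7 g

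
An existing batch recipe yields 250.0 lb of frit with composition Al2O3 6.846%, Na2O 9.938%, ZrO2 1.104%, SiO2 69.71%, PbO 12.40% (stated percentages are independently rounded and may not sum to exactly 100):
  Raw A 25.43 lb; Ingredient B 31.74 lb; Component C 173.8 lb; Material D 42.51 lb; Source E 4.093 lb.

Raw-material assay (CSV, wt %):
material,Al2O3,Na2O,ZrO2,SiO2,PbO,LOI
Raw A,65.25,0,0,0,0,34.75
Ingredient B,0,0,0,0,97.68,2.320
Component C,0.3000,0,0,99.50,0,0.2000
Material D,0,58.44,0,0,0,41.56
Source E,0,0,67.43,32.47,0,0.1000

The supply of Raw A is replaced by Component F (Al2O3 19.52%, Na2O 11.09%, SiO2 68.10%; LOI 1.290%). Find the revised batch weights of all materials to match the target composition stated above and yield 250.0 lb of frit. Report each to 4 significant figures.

Revised batch per 250.0 lb frit:
  Component F: 85.91 lb
  Ingredient B: 31.74 lb
  Component C: 115.0 lb
  Material D: 26.21 lb
  Source E: 4.093 lb
Total batch = 263.0 lb; LOI loss = 12.97 lb

Every computation carries full precision throughout. Mid-chain values are shown (rounded to four significant digits) in the printout — every reported number carries a single rounding; all derived quantities, including the yield, the five compositions, net glass mass, LOI, the totals, are recomputed starting from the weights at 250.0 lb of glass in exact precision precisely as stated by the problem or the answer.
Target masses of each oxide per 250.0 lb frit:
  Al2O3: 6.846% × 250.0 = 17.11 lb
  Na2O: 9.938% × 250.0 = 24.84 lb
  ZrO2: 1.104% × 250.0 = 2.760 lb
  SiO2: 69.71% × 250.0 = 174.3 lb
  PbO: 12.40% × 250.0 = 31.00 lb
Checking each oxide sum using the reported weights, under the basis named above (sums match the target masses modulo rounding of the values):
  Al2O3: 85.91·0.1952 + 115.0·0.003000 = 17.11 lb (target 17.11 lb)
  Na2O: 85.91·0.1109 + 26.21·0.5844 = 24.84 lb (target 24.84 lb)
  ZrO2: 4.093·0.6743 = 2.760 lb (target 2.760 lb)
  SiO2: 85.91·0.6810 + 115.0·0.9950 + 4.093·0.3247 = 174.3 lb (target 174.3 lb)
  PbO: 31.74·0.9768 = 31.00 lb (target 31.00 lb)
Mass balance on the glass: batch total minus LOI = 250.0 lb (the targets, summed, come to 250.0 lb; stated basis 250.0 lb — differing by rounding only).
Batch grand total — Σ batch = 263.0 lb; Σ batch·LOI gives LOI loss = 12.97 lb; yield = glass ÷ total batch = 95.07%.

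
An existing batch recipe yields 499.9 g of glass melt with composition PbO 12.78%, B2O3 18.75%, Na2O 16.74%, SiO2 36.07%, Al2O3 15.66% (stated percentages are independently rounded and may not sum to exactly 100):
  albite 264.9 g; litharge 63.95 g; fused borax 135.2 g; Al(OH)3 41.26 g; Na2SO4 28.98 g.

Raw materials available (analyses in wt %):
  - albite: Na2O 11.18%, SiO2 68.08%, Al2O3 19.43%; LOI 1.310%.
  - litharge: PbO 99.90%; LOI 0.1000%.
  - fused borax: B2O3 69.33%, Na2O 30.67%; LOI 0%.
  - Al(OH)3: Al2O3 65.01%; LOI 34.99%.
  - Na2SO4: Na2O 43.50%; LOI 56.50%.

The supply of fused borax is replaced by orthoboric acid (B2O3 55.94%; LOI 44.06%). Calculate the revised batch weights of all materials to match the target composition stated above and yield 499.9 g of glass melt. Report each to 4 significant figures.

Working values are printed, rounded to 4 significant digits, alongside each step; the whole derivation carries exact precision in all steps — a single rounding yields every reported figure; all derived quantities, including yield, ignition loss, the totals, five oxide percentages, glass mass, are rebuilt starting from the weights on 499.9 g of glass at full float precision as quoted within either problem or answer.
Target masses of each oxide per 499.9 g glass melt:
  PbO: 12.78% × 499.9 = 63.89 g
  B2O3: 18.75% × 499.9 = 93.73 g
  Na2O: 16.74% × 499.9 = 83.68 g
  SiO2: 36.07% × 499.9 = 180.3 g
  Al2O3: 15.66% × 499.9 = 78.28 g
Verifying the oxide balance with the batch weights as given, on the stated basis (every target is met by its sum up to rounding of the answer):
  PbO: 63.95·0.9990 = 63.89 g (target 63.89 g)
  B2O3: 167.6·0.5594 = 93.76 g (target 93.73 g)
  Na2O: 264.9·0.1118 + 124.3·0.4350 = 83.69 g (target 83.68 g)
  SiO2: 264.9·0.6808 = 180.3 g (target 180.3 g)
  Al2O3: 264.9·0.1943 + 41.26·0.6501 = 78.29 g (target 78.28 g)
Glass-mass bookkeeping: whole batch net of LOI = 500.0 g (per-oxide target masses sum to 499.9 g; basis as stated: 499.9 g — rounding explains the deltas).
Batch grand total — Σ batch = 662.0 g; LOI loss = Σ batch·LOI = 162.0 g; yield, glass over the total, = 75.52%.

Revised batch per 499.9 g glass melt:
  albite: 264.9 g
  litharge: 63.95 g
  orthoboric acid: 167.6 g
  Al(OH)3: 41.26 g
  Na2SO4: 124.3 g
Total batch = 662.0 g; LOI loss = 162.0 g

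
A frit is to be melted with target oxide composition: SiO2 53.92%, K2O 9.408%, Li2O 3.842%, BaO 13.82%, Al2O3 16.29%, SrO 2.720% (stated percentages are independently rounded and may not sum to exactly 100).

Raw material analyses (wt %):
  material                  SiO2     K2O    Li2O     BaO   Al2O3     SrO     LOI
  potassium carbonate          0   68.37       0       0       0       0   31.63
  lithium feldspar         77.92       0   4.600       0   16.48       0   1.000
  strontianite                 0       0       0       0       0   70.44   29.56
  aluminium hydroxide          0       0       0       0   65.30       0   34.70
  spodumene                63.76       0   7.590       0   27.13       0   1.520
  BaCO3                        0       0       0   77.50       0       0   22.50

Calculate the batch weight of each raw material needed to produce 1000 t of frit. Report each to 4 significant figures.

Batch per 1000 t frit:
  potassium carbonate: 137.6 t
  lithium feldspar: 551.1 t
  strontianite: 38.61 t
  aluminium hydroxide: 38.84 t
  spodumene: 172.2 t
  BaCO3: 178.3 t
Total batch = 1117 t; LOI loss = 116.7 t; yield = 89.55%

Each numeric step maintains full precision through the solve. Values along the way are displayed, rounded to four significant digits, between the steps; each reported figure is rounded once only. The derived quantities are re-derived at full precision (glass mass, totals, yield, LOI, the six compositions) using the weight values for 1000 t of glass, as written in the problem or answer text.
Oxide mass targets, per 1000 t frit:
  SiO2: 53.92% × 1000 = 539.2 t
  K2O: 9.408% × 1000 = 94.08 t
  Li2O: 3.842% × 1000 = 38.42 t
  BaO: 13.82% × 1000 = 138.2 t
  Al2O3: 16.29% × 1000 = 162.9 t
  SrO: 2.720% × 1000 = 27.20 t
Checking each oxide sum from the weights as reported, relative to the basis at hand (sum by sum, the targets are met within answer rounding):
  SiO2: 551.1·0.7792 + 172.2·0.6376 = 539.2 t (target 539.2 t)
  K2O: 137.6·0.6837 = 94.08 t (target 94.08 t)
  Li2O: 551.1·0.04600 + 172.2·0.07590 = 38.42 t (target 38.42 t)
  BaO: 178.3·0.7750 = 138.2 t (target 138.2 t)
  Al2O3: 551.1·0.1648 + 38.84·0.6530 + 172.2·0.2713 = 162.9 t (target 162.9 t)
  SrO: 38.61·0.7044 = 27.20 t (target 27.20 t)
Glass-mass bookkeeping: batch total minus LOI = 1000 t (the targets, summed, come to 1000 t; with the basis standing at 1000 t — a pure rounding effect).
Adding the batch up: Σ batch = 1117 t; LOI removed, Σ of batch·LOI: 116.7 t; yield, glass over the total, = 89.55%.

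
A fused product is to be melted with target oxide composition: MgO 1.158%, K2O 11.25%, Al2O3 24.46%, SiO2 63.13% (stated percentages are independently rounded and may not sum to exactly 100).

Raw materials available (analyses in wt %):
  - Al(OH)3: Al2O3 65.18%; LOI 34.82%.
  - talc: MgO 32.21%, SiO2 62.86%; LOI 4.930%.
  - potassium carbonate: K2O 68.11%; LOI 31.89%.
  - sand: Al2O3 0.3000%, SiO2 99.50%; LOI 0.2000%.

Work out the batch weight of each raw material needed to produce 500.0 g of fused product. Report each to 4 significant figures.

Every computation keeps exact precision in all steps — the intermediate values are printed (rounded to four significant digits) in the printout. A single rounding finalizes every reported number; derived quantities, including four oxide percentages, the totals, net glass mass, LOI, the yield, are re-derived starting from the weights per 500.0 g of glass at exact precision, precisely as stated by the question or the answer.
The oxide mass targets at 500.0 g fused product:
  MgO: 1.158% × 500.0 = 5.790 g
  K2O: 11.25% × 500.0 = 56.25 g
  Al2O3: 24.46% × 500.0 = 122.3 g
  SiO2: 63.13% × 500.0 = 315.6 g
Sums-versus-targets review with the batch weights as given, against the basis in use (each sum matches its target mass given rounding of the digits):
  MgO: 17.98·0.3221 = 5.791 g (target 5.790 g)
  K2O: 82.59·0.6811 = 56.25 g (target 56.25 g)
  Al2O3: 186.2·0.6518 + 305.9·0.003000 = 122.3 g (target 122.3 g)
  SiO2: 17.98·0.6286 + 305.9·0.9950 = 315.7 g (target 315.6 g)
Consistency of the glass mass: net batch after ignition = 500.0 g (oxide target masses add up to 500.0 g; versus the stated basis of 500.0 g — any gap is answer rounding).
Summing the batch: Σ batch = 592.7 g; the LOI term Σ batch·LOI equals 92.67 g; yield: glass divided by total = 84.36%.

Batch per 500.0 g fused product:
  Al(OH)3: 186.2 g
  talc: 17.98 g
  potassium carbonate: 82.59 g
  sand: 305.9 g
Total batch = 592.7 g; LOI loss = 92.67 g; yield = 84.36%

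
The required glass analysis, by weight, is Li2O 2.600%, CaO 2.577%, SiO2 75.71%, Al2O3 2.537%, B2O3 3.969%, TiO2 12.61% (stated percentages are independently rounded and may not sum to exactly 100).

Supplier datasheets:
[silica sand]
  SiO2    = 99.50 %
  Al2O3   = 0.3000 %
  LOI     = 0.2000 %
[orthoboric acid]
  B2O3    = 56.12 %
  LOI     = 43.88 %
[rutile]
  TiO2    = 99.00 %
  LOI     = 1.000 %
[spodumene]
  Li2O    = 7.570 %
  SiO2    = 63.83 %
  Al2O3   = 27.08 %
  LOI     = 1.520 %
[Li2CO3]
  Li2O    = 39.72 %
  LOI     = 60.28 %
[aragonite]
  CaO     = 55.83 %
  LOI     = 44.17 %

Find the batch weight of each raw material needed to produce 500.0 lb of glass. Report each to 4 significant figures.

Rounding to four significant figures governs every intermediate as shown; the whole derivation carries full precision throughout — each reported value is rounded just once; the derived quantities, which include LOI, glass mass, the yield, the six compositions, totals, are carried at full precision, as given in either problem or answer, from the batch weights on 500.0 lb of glass.
Target masses of each oxide per 500.0 lb glass:
  Li2O: 2.600% × 500.0 = 13.00 lb
  CaO: 2.577% × 500.0 = 12.88 lb
  SiO2: 75.71% × 500.0 = 378.6 lb
  Al2O3: 2.537% × 500.0 = 12.68 lb
  B2O3: 3.969% × 500.0 = 19.84 lb
  TiO2: 12.61% × 500.0 = 63.05 lb
A balance pass over the oxides, using the reported weights, versus the basis set out (summed amounts equal target values once rounding is allowed for):
  Li2O: 42.93·0.07570 + 24.55·0.3972 = 13.00 lb (target 13.00 lb)
  CaO: 23.08·0.5583 = 12.89 lb (target 12.88 lb)
  SiO2: 352.9·0.9950 + 42.93·0.6383 = 378.5 lb (target 378.6 lb)
  Al2O3: 352.9·0.003000 + 42.93·0.2708 = 12.68 lb (target 12.68 lb)
  B2O3: 35.36·0.5612 = 19.84 lb (target 19.84 lb)
  TiO2: 63.69·0.9900 = 63.05 lb (target 63.05 lb)
Glass-mass closure: whole batch net of LOI = 500.0 lb (oxide target masses add up to 500.0 lb; versus the stated basis of 500.0 lb — rounding explains the deltas).
Summing the batch: Σ batch = 542.5 lb; ignition loss, Σ(batch × LOI) = 42.50 lb; the yield ratio, glass ÷ batch: 92.17%.

Batch per 500.0 lb glass:
  silica sand: 352.9 lb
  orthoboric acid: 35.36 lb
  rutile: 63.69 lb
  spodumene: 42.93 lb
  Li2CO3: 24.55 lb
  aragonite: 23.08 lb
Total batch = 542.5 lb; LOI loss = 42.50 lb; yield = 92.17%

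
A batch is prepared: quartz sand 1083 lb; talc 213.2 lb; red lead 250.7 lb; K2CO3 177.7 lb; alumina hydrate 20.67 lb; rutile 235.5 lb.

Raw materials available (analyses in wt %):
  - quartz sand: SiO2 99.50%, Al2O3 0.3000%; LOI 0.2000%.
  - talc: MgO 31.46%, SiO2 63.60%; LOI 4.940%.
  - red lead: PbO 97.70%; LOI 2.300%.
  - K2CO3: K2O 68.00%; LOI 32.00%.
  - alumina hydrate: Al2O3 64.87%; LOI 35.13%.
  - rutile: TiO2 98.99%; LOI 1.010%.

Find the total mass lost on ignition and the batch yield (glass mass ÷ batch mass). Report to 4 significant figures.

Mid-chain values are shown, with 4-significant-figure rounding, within the worked lines. Each numeric step keeps exact precision at all times — every reported figure includes exactly one rounding — all derived quantities (six oxide percentages, LOI, glass mass, totals, yield) are computed from the batch weights for 1896 lb of glass in full float precision precisely as stated by the problem or answer text.
Per-material ignition loss:
  quartz sand: 1083 × 0.002000 = 2.166 lb
  talc: 213.2 × 0.04940 = 10.53 lb
  red lead: 250.7 × 0.02300 = 5.766 lb
  K2CO3: 177.7 × 0.3200 = 56.86 lb
  alumina hydrate: 20.67 × 0.3513 = 7.261 lb
  rutile: 235.5 × 0.01010 = 2.379 lb
Total LOI = 84.97 lb
Glass = batch − LOI = 1981 − 84.97 = 1896 lb

LOI loss = 84.97 lb; glass = 1896 lb; yield = 95.71%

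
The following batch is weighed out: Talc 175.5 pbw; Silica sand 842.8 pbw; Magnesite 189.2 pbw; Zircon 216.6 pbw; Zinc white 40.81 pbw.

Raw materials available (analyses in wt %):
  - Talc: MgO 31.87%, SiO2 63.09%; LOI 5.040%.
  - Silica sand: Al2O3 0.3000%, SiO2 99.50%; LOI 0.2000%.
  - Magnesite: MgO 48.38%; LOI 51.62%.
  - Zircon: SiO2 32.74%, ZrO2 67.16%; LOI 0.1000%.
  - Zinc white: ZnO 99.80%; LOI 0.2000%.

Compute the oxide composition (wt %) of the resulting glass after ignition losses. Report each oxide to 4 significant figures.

The working math runs at exact precision all the way through — working values are displayed rounded to 4 significant figures between the steps. Each reported figure is rounded exactly once; the derived quantities, which include yield, LOI, the five compositions, totals, glass mass, are computed at full float precision, exactly as printed in the question or the answer, starting from the weights at 1356 pbw of glass.
Mass of each oxide from the mix:
  MgO: 175.5·0.3187 + 189.2·0.4838 = 147.5 pbw
  ZnO: 40.81·0.9980 = 40.73 pbw
  Al2O3: 842.8·0.003000 = 2.528 pbw
  SiO2: 175.5·0.6309 + 842.8·0.9950 + 216.6·0.3274 = 1020 pbw
  ZrO2: 216.6·0.6716 = 145.5 pbw
LOI: 175.5·0.05040 + 842.8·0.002000 + 189.2·0.5162 + 216.6·0.001000 + 40.81·0.002000 = 108.5 pbw
The glass mass, total less LOI, = 1465 − 108.5 = 1356 pbw (equal to the oxide-mass sum)
each wt % is 100 × oxide ÷ glass

Glass mass = 1356 pbw (batch 1465 − LOI 108.5).
Composition: MgO 10.87%, ZnO 3.003%, Al2O3 0.1864%, SiO2 75.21%, ZrO2 10.72%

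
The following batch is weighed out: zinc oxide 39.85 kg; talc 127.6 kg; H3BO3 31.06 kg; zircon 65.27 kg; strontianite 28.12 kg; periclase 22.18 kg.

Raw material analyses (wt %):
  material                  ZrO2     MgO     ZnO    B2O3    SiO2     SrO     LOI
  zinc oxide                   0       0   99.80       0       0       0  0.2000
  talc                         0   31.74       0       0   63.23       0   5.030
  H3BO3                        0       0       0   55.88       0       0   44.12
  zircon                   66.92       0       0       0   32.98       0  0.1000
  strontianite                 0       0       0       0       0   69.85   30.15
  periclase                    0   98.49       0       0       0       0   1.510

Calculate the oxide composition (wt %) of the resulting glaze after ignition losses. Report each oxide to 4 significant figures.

Glass mass = 285.0 kg (batch 314.1 − LOI 29.08).
Composition: ZrO2 15.33%, MgO 21.88%, ZnO 13.95%, B2O3 6.090%, SiO2 35.86%, SrO 6.892%

The intermediate values are printed rounded to 4 significant digits as written — the working math keeps full float precision in every operation; exactly one rounding goes into each reported number — the derived quantities, including net glass mass, six oxide percentages, the totals, the yield, LOI, are rebuilt from the weighed amounts for 285.0 kg of glass in exact precision exactly as shown in either problem or answer.
Oxide masses out of the charge:
  ZrO2: 65.27·0.6692 = 43.68 kg
  MgO: 127.6·0.3174 + 22.18·0.9849 = 62.35 kg
  ZnO: 39.85·0.9980 = 39.77 kg
  B2O3: 31.06·0.5588 = 17.36 kg
  SiO2: 127.6·0.6323 + 65.27·0.3298 = 102.2 kg
  SrO: 28.12·0.6985 = 19.64 kg
LOI: 39.85·0.002000 + 127.6·0.05030 + 31.06·0.4412 + 65.27·0.001000 + 28.12·0.3015 + 22.18·0.01510 = 29.08 kg
The glass mass, total less LOI, = 314.1 − 29.08 = 285.0 kg (= the summed oxide contributions)
percent by weight: oxide/glass ×100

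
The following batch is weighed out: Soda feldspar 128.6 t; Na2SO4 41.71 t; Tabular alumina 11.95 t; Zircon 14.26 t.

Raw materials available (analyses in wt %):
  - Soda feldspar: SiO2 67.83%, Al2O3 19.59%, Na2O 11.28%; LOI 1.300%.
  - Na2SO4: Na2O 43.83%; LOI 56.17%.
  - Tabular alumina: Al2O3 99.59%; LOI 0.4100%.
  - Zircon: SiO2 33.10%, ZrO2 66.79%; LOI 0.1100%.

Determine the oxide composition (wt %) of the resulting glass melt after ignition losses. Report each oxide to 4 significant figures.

All internal work runs at full precision through the solve. Values along the way are printed, with 4-significant-digit rounding, within the worked lines. Each reported number is rounded a single time; all derived quantities are re-derived from the batch weights per 171.4 t of glass in exact precision (the yield, ignition loss, net glass mass, totals, four oxide percentages) precisely as stated by the problem or the answer.
Oxide masses out of the charge:
  SiO2: 128.6·0.6783 + 14.26·0.3310 = 91.95 t
  Al2O3: 128.6·0.1959 + 11.95·0.9959 = 37.09 t
  Na2O: 128.6·0.1128 + 41.71·0.4383 = 32.79 t
  ZrO2: 14.26·0.6679 = 9.524 t
LOI: 128.6·0.01300 + 41.71·0.5617 + 11.95·0.004100 + 14.26·0.001100 = 25.16 t
batch − LOI leaves glass = 196.5 − 25.16 = 171.4 t (matching Σ of the oxides)
each oxide over glass, ×100, is wt %

Glass mass = 171.4 t (batch 196.5 − LOI 25.16).
Composition: SiO2 53.66%, Al2O3 21.65%, Na2O 19.13%, ZrO2 5.558%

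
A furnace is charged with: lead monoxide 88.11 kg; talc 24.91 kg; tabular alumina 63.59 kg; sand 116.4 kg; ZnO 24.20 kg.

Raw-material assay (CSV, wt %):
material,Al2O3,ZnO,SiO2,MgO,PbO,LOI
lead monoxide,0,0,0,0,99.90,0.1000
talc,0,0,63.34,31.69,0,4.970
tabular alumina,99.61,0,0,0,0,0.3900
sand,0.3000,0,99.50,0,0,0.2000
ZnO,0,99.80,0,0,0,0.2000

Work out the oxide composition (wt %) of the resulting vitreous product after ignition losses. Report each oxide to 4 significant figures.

Glass mass = 315.4 kg (batch 317.2 − LOI 1.855).
Composition: Al2O3 20.20%, ZnO 7.659%, SiO2 41.73%, MgO 2.503%, PbO 27.91%

Working values are shown with 4-significant-figure rounding as written; the whole derivation maintains full float precision end to end. Every reported number takes exactly one rounding — all derived quantities, which include the totals, the five compositions, yield, glass mass, LOI, are carried at full precision, as they appear in the problem or answer text, starting from the weights at 315.4 kg of glass.
Delivered oxide masses:
  Al2O3: 63.59·0.9961 + 116.4·0.003000 = 63.69 kg
  ZnO: 24.20·0.9980 = 24.15 kg
  SiO2: 24.91·0.6334 + 116.4·0.9950 = 131.6 kg
  MgO: 24.91·0.3169 = 7.894 kg
  PbO: 88.11·0.9990 = 88.02 kg
LOI: 88.11·0.001000 + 24.91·0.04970 + 63.59·0.003900 + 116.4·0.002000 + 24.20·0.002000 = 1.855 kg
batch − LOI leaves glass = 317.2 − 1.855 = 315.4 kg (matching Σ of the oxides)
wt %: oxide over glass, times 100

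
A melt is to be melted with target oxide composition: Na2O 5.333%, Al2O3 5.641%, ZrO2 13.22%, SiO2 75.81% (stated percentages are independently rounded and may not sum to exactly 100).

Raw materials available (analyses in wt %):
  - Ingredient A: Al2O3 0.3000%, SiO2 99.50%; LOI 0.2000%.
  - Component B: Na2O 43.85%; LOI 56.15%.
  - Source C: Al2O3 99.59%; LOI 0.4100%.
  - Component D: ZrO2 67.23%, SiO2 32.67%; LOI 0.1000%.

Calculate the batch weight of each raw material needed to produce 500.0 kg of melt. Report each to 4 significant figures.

Each numeric step maintains full float precision from start to finish; in-progress results are shown rounded to four significant digits at each printed step. Each reported number undergoes a single rounding; all derived quantities, which include totals, the four compositions, glass mass, LOI, the yield, are carried at exact precision, precisely as stated by problem or answer, from the batch weights per 500.0 kg of glass.
Oxide mass targets, per 500.0 kg melt:
  Na2O: 5.333% × 500.0 = 26.66 kg
  Al2O3: 5.641% × 500.0 = 28.20 kg
  ZrO2: 13.22% × 500.0 = 66.10 kg
  SiO2: 75.81% × 500.0 = 379.0 kg
Per-oxide balance check working from each reported weight, on the stated basis (oxide sums agree with the targets modulo rounding of the values):
  Na2O: 60.81·0.4385 = 26.67 kg (target 26.66 kg)
  Al2O3: 348.7·0.003000 + 27.27·0.9959 = 28.20 kg (target 28.20 kg)
  ZrO2: 98.32·0.6723 = 66.10 kg (target 66.10 kg)
  SiO2: 348.7·0.9950 + 98.32·0.3267 = 379.1 kg (target 379.0 kg)
The glass-mass cross-check: whole batch net of LOI = 500.0 kg (per-oxide target masses sum to 500.0 kg; versus the stated basis of 500.0 kg — rounding explains the deltas).
Whole-batch sum: Σ batch = 535.1 kg; ignition loss, Σ(batch × LOI) = 35.05 kg; the yield ratio, glass ÷ batch: 93.45%.

Batch per 500.0 kg melt:
  Ingredient A: 348.7 kg
  Component B: 60.81 kg
  Source C: 27.27 kg
  Component D: 98.32 kg
Total batch = 535.1 kg; LOI loss = 35.05 kg; yield = 93.45%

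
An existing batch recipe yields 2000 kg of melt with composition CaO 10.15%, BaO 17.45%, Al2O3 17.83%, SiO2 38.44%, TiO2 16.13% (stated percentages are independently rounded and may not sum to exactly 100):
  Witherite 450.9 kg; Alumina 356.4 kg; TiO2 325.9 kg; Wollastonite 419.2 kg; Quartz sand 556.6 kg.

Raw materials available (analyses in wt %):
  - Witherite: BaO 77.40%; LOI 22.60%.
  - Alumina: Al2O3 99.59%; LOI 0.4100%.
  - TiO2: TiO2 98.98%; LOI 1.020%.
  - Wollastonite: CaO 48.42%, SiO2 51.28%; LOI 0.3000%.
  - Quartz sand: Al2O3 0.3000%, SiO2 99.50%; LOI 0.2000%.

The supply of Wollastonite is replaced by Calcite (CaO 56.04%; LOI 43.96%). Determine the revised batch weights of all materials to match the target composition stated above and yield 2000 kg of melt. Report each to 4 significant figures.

Revised batch per 2000 kg melt:
  Witherite: 450.9 kg
  Alumina: 355.7 kg
  TiO2: 325.9 kg
  Calcite: 362.2 kg
  Quartz sand: 772.7 kg
Total batch = 2267 kg; LOI loss = 267.5 kg

Every computation holds full float precision in every operation. The intermediate values are shown (rounded to 4 significant digits) on the page — every reported value receives exactly one rounding. The derived quantities are rebuilt from the batch weights on 2000 kg of glass in full precision (five oxide percentages, the yield, LOI, the totals, glass mass), as given in the question or the answer.
Oxide mass targets, per 2000 kg melt:
  CaO: 10.15% × 2000 = 203.0 kg
  BaO: 17.45% × 2000 = 349.0 kg
  Al2O3: 17.83% × 2000 = 356.6 kg
  SiO2: 38.44% × 2000 = 768.8 kg
  TiO2: 16.13% × 2000 = 322.6 kg
Verifying the oxide balance with the batch weights as given, relative to the basis at hand (target by target, the sums agree given rounding of the digits):
  CaO: 362.2·0.5604 = 203.0 kg (target 203.0 kg)
  BaO: 450.9·0.7740 = 349.0 kg (target 349.0 kg)
  Al2O3: 355.7·0.9959 + 772.7·0.003000 = 356.6 kg (target 356.6 kg)
  SiO2: 772.7·0.9950 = 768.8 kg (target 768.8 kg)
  TiO2: 325.9·0.9898 = 322.6 kg (target 322.6 kg)
Consistency of the glass mass: whole batch net of LOI = 2000 kg (oxide target masses add up to 2000 kg; basis as stated: 2000 kg — any gap is answer rounding).
Summing the batch: Σ batch = 2267 kg; LOI loss = Σ batch·LOI = 267.5 kg; as yield: glass ÷ batch → 88.20%.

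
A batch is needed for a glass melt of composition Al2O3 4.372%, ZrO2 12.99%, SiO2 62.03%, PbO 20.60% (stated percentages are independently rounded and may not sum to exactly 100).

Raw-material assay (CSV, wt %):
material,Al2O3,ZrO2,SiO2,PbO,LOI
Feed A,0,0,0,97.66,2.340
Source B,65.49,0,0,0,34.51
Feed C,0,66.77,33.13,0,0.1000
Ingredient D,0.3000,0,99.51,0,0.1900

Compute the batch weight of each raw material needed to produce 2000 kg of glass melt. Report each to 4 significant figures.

Batch per 2000 kg glass melt:
  Feed A: 421.9 kg
  Source B: 128.4 kg
  Feed C: 389.1 kg
  Ingredient D: 1117 kg
Total batch = 2056 kg; LOI loss = 56.69 kg; yield = 97.24%

Mid-chain values appear rounded off to 4 significant digits at each printed step; all internal work maintains full float precision from first step to last — each reported number takes just one rounding. The derived quantities (the four compositions, glass mass, the totals, yield, LOI) are recomputed in exact precision from the batch weights on 2000 kg of glass, precisely as stated by the problem or the answer.
Oxide-by-oxide targets in 2000 kg glass melt:
  Al2O3: 4.372% × 2000 = 87.44 kg
  ZrO2: 12.99% × 2000 = 259.8 kg
  SiO2: 62.03% × 2000 = 1241 kg
  PbO: 20.60% × 2000 = 412.0 kg
Checking each oxide sum working from each reported weight, versus the basis set out (oxide sums agree with the targets net of answer rounding effects):
  Al2O3: 128.4·0.6549 + 1117·0.003000 = 87.44 kg (target 87.44 kg)
  ZrO2: 389.1·0.6677 = 259.8 kg (target 259.8 kg)
  SiO2: 389.1·0.3313 + 1117·0.9951 = 1240 kg (target 1241 kg)
  PbO: 421.9·0.9766 = 412.0 kg (target 412.0 kg)
Mass balance on the glass: total batch − LOI = 2000 kg (oxide target masses add up to 2000 kg; stated basis 2000 kg — deltas are rounding alone).
Summing the batch: Σ batch = 2056 kg; Σ batch·LOI gives LOI loss = 56.69 kg; yield, glass over the total, = 97.24%.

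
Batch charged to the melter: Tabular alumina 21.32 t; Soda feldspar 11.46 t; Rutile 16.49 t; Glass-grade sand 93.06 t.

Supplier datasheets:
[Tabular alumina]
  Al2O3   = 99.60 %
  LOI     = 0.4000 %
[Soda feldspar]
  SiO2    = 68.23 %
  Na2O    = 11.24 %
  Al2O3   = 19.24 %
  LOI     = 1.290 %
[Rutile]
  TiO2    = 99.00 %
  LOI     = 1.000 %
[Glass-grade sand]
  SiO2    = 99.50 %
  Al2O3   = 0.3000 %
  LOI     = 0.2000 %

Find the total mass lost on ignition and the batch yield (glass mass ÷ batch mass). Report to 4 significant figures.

LOI loss = 0.5841 t; glass = 141.7 t; yield = 99.59%

Every computation runs at full precision at each step; intermediates are printed (rounded to 4 significant figures) within the worked lines. Each reported result takes a single rounding. Derived quantities are recomputed at full float precision (net glass mass, the totals, the yield, ignition loss, four oxide percentages) starting from the weights for 141.7 t of glass, precisely as stated by problem or answer.
LOI of each material in turn:
  Tabular alumina: 21.32 × 0.004000 = 0.08528 t
  Soda feldspar: 11.46 × 0.01290 = 0.1478 t
  Rutile: 16.49 × 0.01000 = 0.1649 t
  Glass-grade sand: 93.06 × 0.002000 = 0.1861 t
Total LOI = 0.5841 t
Glass = batch − LOI = 142.3 − 0.5841 = 141.7 t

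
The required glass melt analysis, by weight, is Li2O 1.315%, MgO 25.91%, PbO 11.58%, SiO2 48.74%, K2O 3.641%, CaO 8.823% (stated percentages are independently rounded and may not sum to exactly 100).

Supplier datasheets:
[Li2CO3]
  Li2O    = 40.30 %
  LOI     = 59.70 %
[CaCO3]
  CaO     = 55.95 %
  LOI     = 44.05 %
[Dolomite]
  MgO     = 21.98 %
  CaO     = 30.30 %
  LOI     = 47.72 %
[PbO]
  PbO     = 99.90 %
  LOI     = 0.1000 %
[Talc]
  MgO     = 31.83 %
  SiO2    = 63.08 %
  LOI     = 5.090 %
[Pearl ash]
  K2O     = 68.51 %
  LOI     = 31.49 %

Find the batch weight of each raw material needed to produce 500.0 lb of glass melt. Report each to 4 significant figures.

Batch per 500.0 lb glass melt:
  Li2CO3: 16.32 lb
  CaCO3: 62.64 lb
  Dolomite: 29.93 lb
  PbO: 57.96 lb
  Talc: 386.3 lb
  Pearl ash: 26.57 lb
Total batch = 579.7 lb; LOI loss = 79.71 lb; yield = 86.25%

The whole derivation carries exact precision at each step. Values along the way are displayed (rounded to four significant figures) on the page. Each reported number takes a single rounding. The derived quantities (six oxide percentages, the yield, LOI, glass mass, the totals) are rebuilt in full float precision starting from the weights per 500.0 lb of glass, exactly as shown in question or answer.
Target masses of each oxide per 500.0 lb glass melt:
  Li2O: 1.315% × 500.0 = 6.575 lb
  MgO: 25.91% × 500.0 = 129.6 lb
  PbO: 11.58% × 500.0 = 57.90 lb
  SiO2: 48.74% × 500.0 = 243.7 lb
  K2O: 3.641% × 500.0 = 18.20 lb
  CaO: 8.823% × 500.0 = 44.12 lb
A balance pass over the oxides, per the reported batch figures, on the stated basis (oxide sums agree with the targets within answer rounding):
  Li2O: 16.32·0.4030 = 6.577 lb (target 6.575 lb)
  MgO: 29.93·0.2198 + 386.3·0.3183 = 129.5 lb (target 129.6 lb)
  PbO: 57.96·0.9990 = 57.90 lb (target 57.90 lb)
  SiO2: 386.3·0.6308 = 243.7 lb (target 243.7 lb)
  K2O: 26.57·0.6851 = 18.20 lb (target 18.20 lb)
  CaO: 62.64·0.5595 + 29.93·0.3030 = 44.12 lb (target 44.12 lb)
Glass-mass bookkeeping: net batch after ignition = 500.0 lb (oxide target masses add up to 500.0 lb; the stated basis being 500.0 lb — a pure rounding effect).
Whole-batch sum: Σ batch = 579.7 lb; loss to ignition Σ batch·LOI = 79.71 lb; the yield ratio, glass ÷ batch: 86.25%.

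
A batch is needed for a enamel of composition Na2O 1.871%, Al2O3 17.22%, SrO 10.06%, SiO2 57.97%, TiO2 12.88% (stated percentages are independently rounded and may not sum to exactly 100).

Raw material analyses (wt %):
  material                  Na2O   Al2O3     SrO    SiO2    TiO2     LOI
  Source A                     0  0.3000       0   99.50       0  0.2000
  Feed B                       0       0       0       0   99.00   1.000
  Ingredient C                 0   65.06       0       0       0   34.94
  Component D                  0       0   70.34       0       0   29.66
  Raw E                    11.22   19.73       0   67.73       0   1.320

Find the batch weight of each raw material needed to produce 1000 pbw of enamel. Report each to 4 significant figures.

Batch per 1000 pbw enamel:
  Source A: 469.1 pbw
  Feed B: 130.1 pbw
  Ingredient C: 211.9 pbw
  Component D: 143.0 pbw
  Raw E: 166.8 pbw
Total batch = 1121 pbw; LOI loss = 120.9 pbw; yield = 89.21%

Exact precision is carried all the way through; intermediates are printed with 4-significant-digit rounding as written — a single rounding completes every reported number — all derived quantities are computed at exact precision (the five compositions, yield, net glass mass, LOI, the totals) starting from the weights at 1000 pbw of glass precisely as stated by problem or answer.
The oxide mass targets at 1000 pbw enamel:
  Na2O: 1.871% × 1000 = 18.71 pbw
  Al2O3: 17.22% × 1000 = 172.2 pbw
  SrO: 10.06% × 1000 = 100.6 pbw
  SiO2: 57.97% × 1000 = 579.7 pbw
  TiO2: 12.88% × 1000 = 128.8 pbw
Balance tally, oxide-wise, given the weights on record, versus the basis set out (oxide sums agree with the targets modulo rounding of the values):
  Na2O: 166.8·0.1122 = 18.71 pbw (target 18.71 pbw)
  Al2O3: 469.1·0.003000 + 211.9·0.6506 + 166.8·0.1973 = 172.2 pbw (target 172.2 pbw)
  SrO: 143.0·0.7034 = 100.6 pbw (target 100.6 pbw)
  SiO2: 469.1·0.9950 + 166.8·0.6773 = 579.7 pbw (target 579.7 pbw)
  TiO2: 130.1·0.9900 = 128.8 pbw (target 128.8 pbw)
Mass balance on the glass: batch Σ − ignition loss = 1000 pbw (per-oxide target masses sum to 1000 pbw; with the basis standing at 1000 pbw — gaps are rounding artifacts).
Whole-batch sum: Σ batch = 1121 pbw; loss to ignition Σ batch·LOI = 120.9 pbw; yield, glass over the total, = 89.21%.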